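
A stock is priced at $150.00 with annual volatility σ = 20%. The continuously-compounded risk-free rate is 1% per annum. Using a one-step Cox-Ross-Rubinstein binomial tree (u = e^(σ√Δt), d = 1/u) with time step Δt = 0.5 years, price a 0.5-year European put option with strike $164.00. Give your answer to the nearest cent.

$17.40

CRR parameters: u = e^(σ√Δt) = e^(0.2·√0.5) = 1.1519, d = 1/u = 0.8681
Per-period rate: rΔt = 0.01·0.5 = 0.005, so R = e^0.005 = 1.0050
Risk-neutral probability p = (e^0.005 − 0.8681)/(1.1519 − 0.8681) = 0.1369/0.2838 = 0.4824
Terminal stock prices: S_u = 172.8, S_d = 130.2
Terminal payoffs (K − S): max(-8.786, 0) = 0, max(33.78, 0) = 33.78
Node 0 (S = 150): V_0 = e^(−0.005)·[0.4824·0.0000 + 0.5176·33.7815] = 17.3992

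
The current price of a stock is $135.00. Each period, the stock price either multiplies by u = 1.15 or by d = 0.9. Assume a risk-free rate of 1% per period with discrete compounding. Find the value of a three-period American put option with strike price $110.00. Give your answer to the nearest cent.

$1.97

Risk-neutral probability p = (1 + 0.01 − 0.9)/(1.15 − 0.9) = 0.1100/0.2500 = 0.4400
Terminal stock prices: S_uuu = 205.3, S_uud = 160.7, S_udd = 125.8, S_ddd = 98.42
Terminal payoffs (K − S): max(-95.32, 0) = 0, max(-50.68, 0) = 0, max(-15.75, 0) = 0, max(11.58, 0) = 11.58
Node uu (S = 178.5): continuation = 1/1.01·[0.4400·0.0000 + 0.5600·0.0000] = 0.0000; exercise value = 0.0000 ≤ continuation, so V_uu = 0.0000
Node ud (S = 139.7): continuation = 1/1.01·[0.4400·0.0000 + 0.5600·0.0000] = 0.0000; exercise value = 0.0000 ≤ continuation, so V_ud = 0.0000
Node dd (S = 109.4): continuation = 1/1.01·[0.4400·0.0000 + 0.5600·11.5850] = 6.4234; exercise value = 0.6500 ≤ continuation, so V_dd = 6.4234
Node u (S = 155.2): continuation = 1/1.01·[0.4400·0.0000 + 0.5600·0.0000] = 0.0000; exercise value = 0.0000 ≤ continuation, so V_u = 0.0000
Node d (S = 121.5): continuation = 1/1.01·[0.4400·0.0000 + 0.5600·6.4234] = 3.5615; exercise value = 0.0000 ≤ continuation, so V_d = 3.5615
Node 0 (S = 135): continuation = 1/1.01·[0.4400·0.0000 + 0.5600·3.5615] = 1.9747; exercise value = 0.0000 ≤ continuation, so V_0 = 1.9747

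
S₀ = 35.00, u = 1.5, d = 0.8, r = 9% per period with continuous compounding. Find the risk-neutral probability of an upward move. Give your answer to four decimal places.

Risk-neutral probability p = (e^0.09 − 0.8)/(1.5 − 0.8) = 0.2942/0.7000 = 0.4202

p = 0.4202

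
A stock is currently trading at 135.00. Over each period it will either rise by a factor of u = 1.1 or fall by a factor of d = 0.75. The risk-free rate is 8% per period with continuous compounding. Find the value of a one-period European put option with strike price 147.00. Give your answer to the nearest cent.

Risk-neutral probability p = (e^0.08 − 0.75)/(1.1 − 0.75) = 0.3333/0.3500 = 0.9522
Terminal stock prices: S_u = 148.5, S_d = 101.2
Terminal payoffs (K − S): max(-1.5, 0) = 0, max(45.75, 0) = 45.75
Node 0 (S = 135): V_0 = e^(−0.08)·[0.9522·0.0000 + 0.0478·45.7500] = 2.0167

2.02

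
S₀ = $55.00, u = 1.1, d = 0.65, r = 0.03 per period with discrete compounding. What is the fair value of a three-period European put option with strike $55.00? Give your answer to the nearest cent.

Risk-neutral probability p = (1 + 0.03 − 0.65)/(1.1 − 0.65) = 0.3800/0.4500 = 0.8444
Terminal stock prices: S_uuu = 73.21, S_uud = 43.26, S_udd = 25.56, S_ddd = 15.1
Terminal payoffs (K − S): max(-18.21, 0) = 0, max(11.74, 0) = 11.74, max(29.44, 0) = 29.44, max(39.9, 0) = 39.9
Node uu (S = 66.55): V_uu = 1/1.03·[0.8444·0.0000 + 0.1556·11.7425] = 1.7734
Node ud (S = 39.33): V_ud = 1/1.03·[0.8444·11.7425 + 0.1556·29.4387] = 14.0731
Node dd (S = 23.24): V_dd = 1/1.03·[0.8444·29.4387 + 0.1556·39.8956] = 30.1606
Node u (S = 60.5): V_u = 1/1.03·[0.8444·1.7734 + 0.1556·14.0731] = 3.5793
Node d (S = 35.75): V_d = 1/1.03·[0.8444·14.0731 + 0.1556·30.1606] = 16.0928
Node 0 (S = 55): V_0 = 1/1.03·[0.8444·3.5793 + 0.1556·16.0928] = 5.3649

$5.36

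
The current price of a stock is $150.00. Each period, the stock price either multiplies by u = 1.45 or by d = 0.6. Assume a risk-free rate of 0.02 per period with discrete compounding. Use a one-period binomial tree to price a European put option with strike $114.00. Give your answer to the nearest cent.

$11.90

Risk-neutral probability p = (1 + 0.02 − 0.6)/(1.45 − 0.6) = 0.4200/0.8500 = 0.4941
Terminal stock prices: S_u = 217.5, S_d = 90
Terminal payoffs (K − S): max(-103.5, 0) = 0, max(24, 0) = 24
Node 0 (S = 150): V_0 = 1/1.02·[0.4941·0.0000 + 0.5059·24.0000] = 11.9031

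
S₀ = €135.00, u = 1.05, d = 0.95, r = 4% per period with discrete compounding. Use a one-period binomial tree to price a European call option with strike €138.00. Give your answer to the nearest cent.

€3.25

Risk-neutral probability p = (1 + 0.04 − 0.95)/(1.05 − 0.95) = 0.0900/0.1000 = 0.9000
Terminal stock prices: S_u = 141.8, S_d = 128.2
Terminal payoffs (S − K): max(3.75, 0) = 3.75, max(-9.75, 0) = 0
Node 0 (S = 135): V_0 = 1/1.04·[0.9000·3.7500 + 0.1000·0.0000] = 3.2452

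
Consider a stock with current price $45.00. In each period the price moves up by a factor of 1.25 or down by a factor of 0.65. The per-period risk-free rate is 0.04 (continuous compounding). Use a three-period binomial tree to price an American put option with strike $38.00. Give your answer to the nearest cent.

Risk-neutral probability p = (e^0.04 − 0.65)/(1.25 − 0.65) = 0.3908/0.6000 = 0.6514
Terminal stock prices: S_uuu = 87.89, S_uud = 45.7, S_udd = 23.77, S_ddd = 12.36
Terminal payoffs (K − S): max(-49.89, 0) = 0, max(-7.703, 0) = 0, max(14.23, 0) = 14.23, max(25.64, 0) = 25.64
Node uu (S = 70.31): continuation = e^(−0.04)·[0.6514·0.0000 + 0.3486·0.0000] = 0.0000; exercise value = 0.0000 ≤ continuation, so V_uu = 0.0000
Node ud (S = 36.56): continuation = e^(−0.04)·[0.6514·0.0000 + 0.3486·14.2344] = 4.7682; exercise value = 1.4375 ≤ continuation, so V_ud = 4.7682
Node dd (S = 19.01): continuation = e^(−0.04)·[0.6514·14.2344 + 0.3486·25.6419] = 17.4975; exercise value = 18.9875 > continuation, so V_dd = 18.9875 (exercise)
Node u (S = 56.25): continuation = e^(−0.04)·[0.6514·0.0000 + 0.3486·4.7682] = 1.5972; exercise value = 0.0000 ≤ continuation, so V_u = 1.5972
Node d (S = 29.25): continuation = e^(−0.04)·[0.6514·4.7682 + 0.3486·18.9875] = 9.3444; exercise value = 8.7500 ≤ continuation, so V_d = 9.3444
Node 0 (S = 45): continuation = e^(−0.04)·[0.6514·1.5972 + 0.3486·9.3444] = 4.1297; exercise value = 0.0000 ≤ continuation, so V_0 = 4.1297

$4.13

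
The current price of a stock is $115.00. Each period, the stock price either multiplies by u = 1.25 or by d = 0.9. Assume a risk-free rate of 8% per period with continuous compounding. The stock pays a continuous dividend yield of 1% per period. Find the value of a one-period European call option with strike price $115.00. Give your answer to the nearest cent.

$13.08

Per-period risk-free factor R = e^0.08 = 1.0833; dividend-adjusted growth = e^(0.08−0.01) = 1.0725.
Risk-neutral probability p = (1.0725 − 0.9)/(1.25 − 0.9) = 0.1725/0.3500 = 0.4929
Terminal stock prices: S_u = 143.8, S_d = 103.5
Terminal payoffs (S − K): max(28.75, 0) = 28.75, max(-11.5, 0) = 0
Node 0 (S = 115): V_0 = e^(−0.08)·[0.4929·28.7500 + 0.5071·0.0000] = 13.0808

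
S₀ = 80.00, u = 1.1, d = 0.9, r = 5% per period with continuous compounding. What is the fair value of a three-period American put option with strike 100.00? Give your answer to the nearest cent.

20.00

Risk-neutral probability p = (e^0.05 − 0.9)/(1.1 − 0.9) = 0.1513/0.2000 = 0.7564
Terminal stock prices: S_uuu = 106.5, S_uud = 87.12, S_udd = 71.28, S_ddd = 58.32
Terminal payoffs (K − S): max(-6.48, 0) = 0, max(12.88, 0) = 12.88, max(28.72, 0) = 28.72, max(41.68, 0) = 41.68
Node uu (S = 96.8): continuation = e^(−0.05)·[0.7564·0.0000 + 0.2436·12.8800] = 2.9851; exercise value = 3.2000 > continuation, so V_uu = 3.2000 (exercise)
Node ud (S = 79.2): continuation = e^(−0.05)·[0.7564·12.8800 + 0.2436·28.7200] = 15.9229; exercise value = 20.8000 > continuation, so V_ud = 20.8000 (exercise)
Node dd (S = 64.8): continuation = e^(−0.05)·[0.7564·28.7200 + 0.2436·41.6800] = 30.3229; exercise value = 35.2000 > continuation, so V_dd = 35.2000 (exercise)
Node u (S = 88): continuation = e^(−0.05)·[0.7564·3.2000 + 0.2436·20.8000] = 7.1229; exercise value = 12.0000 > continuation, so V_u = 12.0000 (exercise)
Node d (S = 72): continuation = e^(−0.05)·[0.7564·20.8000 + 0.2436·35.2000] = 23.1229; exercise value = 28.0000 > continuation, so V_d = 28.0000 (exercise)
Node 0 (S = 80): continuation = e^(−0.05)·[0.7564·12.0000 + 0.2436·28.0000] = 15.1229; exercise value = 20.0000 > continuation, so V_0 = 20.0000 (exercise)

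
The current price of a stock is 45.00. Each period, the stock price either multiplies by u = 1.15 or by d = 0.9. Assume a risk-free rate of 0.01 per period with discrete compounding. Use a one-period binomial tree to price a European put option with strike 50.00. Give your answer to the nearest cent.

5.27

Risk-neutral probability p = (1 + 0.01 − 0.9)/(1.15 − 0.9) = 0.1100/0.2500 = 0.4400
Terminal stock prices: S_u = 51.75, S_d = 40.5
Terminal payoffs (K − S): max(-1.75, 0) = 0, max(9.5, 0) = 9.5
Node 0 (S = 45): V_0 = 1/1.01·[0.4400·0.0000 + 0.5600·9.5000] = 5.2673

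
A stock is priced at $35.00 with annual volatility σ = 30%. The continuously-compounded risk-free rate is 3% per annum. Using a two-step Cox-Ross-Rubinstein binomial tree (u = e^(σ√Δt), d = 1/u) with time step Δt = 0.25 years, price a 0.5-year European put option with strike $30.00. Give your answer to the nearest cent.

CRR parameters: u = e^(σ√Δt) = e^(0.3·√0.25) = 1.1618, d = 1/u = 0.8607
Per-period rate: rΔt = 0.03·0.25 = 0.0075, so R = e^0.0075 = 1.0075
Risk-neutral probability p = (e^0.0075 − 0.8607)/(1.1618 − 0.8607) = 0.1468/0.3011 = 0.4876
Terminal stock prices: S_uu = 47.25, S_ud = 35, S_dd = 25.93
Terminal payoffs (K − S): max(-17.25, 0) = 0, max(-5, 0) = 0, max(4.071, 0) = 4.071
Node u (S = 40.66): V_u = e^(−0.0075)·[0.4876·0.0000 + 0.5124·0.0000] = 0.0000
Node d (S = 30.12): V_d = e^(−0.0075)·[0.4876·0.0000 + 0.5124·4.0714] = 2.0707
Node 0 (S = 35): V_0 = e^(−0.0075)·[0.4876·0.0000 + 0.5124·2.0707] = 1.0532

$1.05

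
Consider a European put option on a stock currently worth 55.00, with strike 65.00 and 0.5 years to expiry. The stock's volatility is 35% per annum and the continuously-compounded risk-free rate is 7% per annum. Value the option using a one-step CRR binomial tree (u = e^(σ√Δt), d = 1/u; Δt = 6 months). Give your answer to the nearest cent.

10.44

CRR parameters: u = e^(σ√Δt) = e^(0.35·√0.5) = 1.2808, d = 1/u = 0.7808
Per-period rate: rΔt = 0.07·0.5 = 0.035, so R = e^0.035 = 1.0356
Risk-neutral probability p = (e^0.035 − 0.7808)/(1.2808 − 0.7808) = 0.2549/0.5000 = 0.5097
Terminal stock prices: S_u = 70.44, S_d = 42.94
Terminal payoffs (K − S): max(-5.444, 0) = 0, max(22.06, 0) = 22.06
Node 0 (S = 55): V_0 = e^(−0.035)·[0.5097·0.0000 + 0.4903·22.0582] = 10.4437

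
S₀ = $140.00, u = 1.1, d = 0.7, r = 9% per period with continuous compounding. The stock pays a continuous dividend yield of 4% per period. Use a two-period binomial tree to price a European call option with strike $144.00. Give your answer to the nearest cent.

Per-period risk-free factor R = e^0.09 = 1.0942; dividend-adjusted growth = e^(0.09−0.04) = 1.0513.
Risk-neutral probability p = (1.0513 − 0.7)/(1.1 − 0.7) = 0.3513/0.4000 = 0.8782
Terminal stock prices: S_uu = 169.4, S_ud = 107.8, S_dd = 68.6
Terminal payoffs (S − K): max(25.4, 0) = 25.4, max(-36.2, 0) = 0, max(-75.4, 0) = 0
Node u (S = 154): V_u = e^(−0.09)·[0.8782·25.4000 + 0.1218·0.0000] = 20.3859
Node d (S = 98): V_d = e^(−0.09)·[0.8782·0.0000 + 0.1218·0.0000] = 0.0000
Node 0 (S = 140): V_0 = e^(−0.09)·[0.8782·20.3859 + 0.1218·0.0000] = 16.3616

$16.36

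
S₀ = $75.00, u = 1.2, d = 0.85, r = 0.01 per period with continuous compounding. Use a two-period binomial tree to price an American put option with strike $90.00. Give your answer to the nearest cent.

Risk-neutral probability p = (e^0.01 − 0.85)/(1.2 − 0.85) = 0.1601/0.3500 = 0.4573
Terminal stock prices: S_uu = 108, S_ud = 76.5, S_dd = 54.19
Terminal payoffs (K − S): max(-18, 0) = 0, max(13.5, 0) = 13.5, max(35.81, 0) = 35.81
Node u (S = 90): continuation = e^(−0.01)·[0.4573·0.0000 + 0.5427·13.5000] = 7.2537; exercise value = 0.0000 ≤ continuation, so V_u = 7.2537
Node d (S = 63.75): continuation = e^(−0.01)·[0.4573·13.5000 + 0.5427·35.8125] = 25.3545; exercise value = 26.2500 > continuation, so V_d = 26.2500 (exercise)
Node 0 (S = 75): continuation = e^(−0.01)·[0.4573·7.2537 + 0.5427·26.2500] = 17.3885; exercise value = 15.0000 ≤ continuation, so V_0 = 17.3885

$17.39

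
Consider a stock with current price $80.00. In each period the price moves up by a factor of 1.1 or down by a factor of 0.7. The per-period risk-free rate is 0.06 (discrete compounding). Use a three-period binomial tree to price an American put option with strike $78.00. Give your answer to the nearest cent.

$4.09

Risk-neutral probability p = (1 + 0.06 − 0.7)/(1.1 − 0.7) = 0.3600/0.4000 = 0.9000
Terminal stock prices: S_uuu = 106.5, S_uud = 67.76, S_udd = 43.12, S_ddd = 27.44
Terminal payoffs (K − S): max(-28.48, 0) = 0, max(10.24, 0) = 10.24, max(34.88, 0) = 34.88, max(50.56, 0) = 50.56
Node uu (S = 96.8): continuation = 1/1.06·[0.9000·0.0000 + 0.1000·10.2400] = 0.9660; exercise value = 0.0000 ≤ continuation, so V_uu = 0.9660
Node ud (S = 61.6): continuation = 1/1.06·[0.9000·10.2400 + 0.1000·34.8800] = 11.9849; exercise value = 16.4000 > continuation, so V_ud = 16.4000 (exercise)
Node dd (S = 39.2): continuation = 1/1.06·[0.9000·34.8800 + 0.1000·50.5600] = 34.3849; exercise value = 38.8000 > continuation, so V_dd = 38.8000 (exercise)
Node u (S = 88): continuation = 1/1.06·[0.9000·0.9660 + 0.1000·16.4000] = 2.3674; exercise value = 0.0000 ≤ continuation, so V_u = 2.3674
Node d (S = 56): continuation = 1/1.06·[0.9000·16.4000 + 0.1000·38.8000] = 17.5849; exercise value = 22.0000 > continuation, so V_d = 22.0000 (exercise)
Node 0 (S = 80): continuation = 1/1.06·[0.9000·2.3674 + 0.1000·22.0000] = 4.0855; exercise value = 0.0000 ≤ continuation, so V_0 = 4.0855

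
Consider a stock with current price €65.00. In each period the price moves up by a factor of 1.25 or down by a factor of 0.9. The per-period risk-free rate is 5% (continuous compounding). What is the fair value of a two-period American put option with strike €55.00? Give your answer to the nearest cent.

Risk-neutral probability p = (e^0.05 − 0.9)/(1.25 − 0.9) = 0.1513/0.3500 = 0.4322
Terminal stock prices: S_uu = 101.6, S_ud = 73.12, S_dd = 52.65
Terminal payoffs (K − S): max(-46.56, 0) = 0, max(-18.12, 0) = 0, max(2.35, 0) = 2.35
Node u (S = 81.25): continuation = e^(−0.05)·[0.4322·0.0000 + 0.5678·0.0000] = 0.0000; exercise value = 0.0000 ≤ continuation, so V_u = 0.0000
Node d (S = 58.5): continuation = e^(−0.05)·[0.4322·0.0000 + 0.5678·2.3500] = 1.2692; exercise value = 0.0000 ≤ continuation, so V_d = 1.2692
Node 0 (S = 65): continuation = e^(−0.05)·[0.4322·0.0000 + 0.5678·1.2692] = 0.6855; exercise value = 0.0000 ≤ continuation, so V_0 = 0.6855

€0.69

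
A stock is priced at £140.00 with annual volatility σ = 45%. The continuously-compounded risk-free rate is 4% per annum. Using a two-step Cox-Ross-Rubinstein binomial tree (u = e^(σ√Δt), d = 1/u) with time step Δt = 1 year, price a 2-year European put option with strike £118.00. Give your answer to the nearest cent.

CRR parameters: u = e^(σ√Δt) = e^(0.45·√1) = 1.5683, d = 1/u = 0.6376
Per-period rate: rΔt = 0.04·1 = 0.04, so R = e^0.04 = 1.0408
Risk-neutral probability p = (e^0.04 − 0.6376)/(1.5683 − 0.6376) = 0.4032/0.9307 = 0.4332
Terminal stock prices: S_uu = 344.3, S_ud = 140, S_dd = 56.92
Terminal payoffs (K − S): max(-226.3, 0) = 0, max(-22, 0) = 0, max(61.08, 0) = 61.08
Node u (S = 219.6): V_u = e^(−0.04)·[0.4332·0.0000 + 0.5668·0.0000] = 0.0000
Node d (S = 89.27): V_d = e^(−0.04)·[0.4332·0.0000 + 0.5668·61.0802] = 33.2622
Node 0 (S = 140): V_0 = e^(−0.04)·[0.4332·0.0000 + 0.5668·33.2622] = 18.1134

£18.11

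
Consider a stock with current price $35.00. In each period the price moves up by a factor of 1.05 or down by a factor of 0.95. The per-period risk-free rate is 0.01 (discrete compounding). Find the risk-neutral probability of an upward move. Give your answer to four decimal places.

Risk-neutral probability p = (1 + 0.01 − 0.95)/(1.05 − 0.95) = 0.0600/0.1000 = 0.6000

p = 0.6000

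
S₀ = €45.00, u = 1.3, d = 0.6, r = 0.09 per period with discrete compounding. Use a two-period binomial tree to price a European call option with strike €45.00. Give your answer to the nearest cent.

€12.81

Risk-neutral probability p = (1 + 0.09 − 0.6)/(1.3 − 0.6) = 0.4900/0.7000 = 0.7000
Terminal stock prices: S_uu = 76.05, S_ud = 35.1, S_dd = 16.2
Terminal payoffs (S − K): max(31.05, 0) = 31.05, max(-9.9, 0) = 0, max(-28.8, 0) = 0
Node u (S = 58.5): V_u = 1/1.09·[0.7000·31.0500 + 0.3000·0.0000] = 19.9404
Node d (S = 27): V_d = 1/1.09·[0.7000·0.0000 + 0.3000·0.0000] = 0.0000
Node 0 (S = 45): V_0 = 1/1.09·[0.7000·19.9404 + 0.3000·0.0000] = 12.8057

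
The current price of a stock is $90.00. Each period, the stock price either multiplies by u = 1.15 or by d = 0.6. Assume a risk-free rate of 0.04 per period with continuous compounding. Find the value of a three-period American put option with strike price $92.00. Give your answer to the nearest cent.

Risk-neutral probability p = (e^0.04 − 0.6)/(1.15 − 0.6) = 0.4408/0.5500 = 0.8015
Terminal stock prices: S_uuu = 136.9, S_uud = 71.41, S_udd = 37.26, S_ddd = 19.44
Terminal payoffs (K − S): max(-44.88, 0) = 0, max(20.59, 0) = 20.59, max(54.74, 0) = 54.74, max(72.56, 0) = 72.56
Node uu (S = 119): continuation = e^(−0.04)·[0.8015·0.0000 + 0.1985·20.5850] = 3.9264; exercise value = 0.0000 ≤ continuation, so V_uu = 3.9264
Node ud (S = 62.1): continuation = e^(−0.04)·[0.8015·20.5850 + 0.1985·54.7400] = 26.2926; exercise value = 29.9000 > continuation, so V_ud = 29.9000 (exercise)
Node dd (S = 32.4): continuation = e^(−0.04)·[0.8015·54.7400 + 0.1985·72.5600] = 55.9926; exercise value = 59.6000 > continuation, so V_dd = 59.6000 (exercise)
Node u (S = 103.5): continuation = e^(−0.04)·[0.8015·3.9264 + 0.1985·29.9000] = 8.7267; exercise value = 0.0000 ≤ continuation, so V_u = 8.7267
Node d (S = 54): continuation = e^(−0.04)·[0.8015·29.9000 + 0.1985·59.6000] = 34.3926; exercise value = 38.0000 > continuation, so V_d = 38.0000 (exercise)
Node 0 (S = 90): continuation = e^(−0.04)·[0.8015·8.7267 + 0.1985·38.0000] = 13.9682; exercise value = 2.0000 ≤ continuation, so V_0 = 13.9682

$13.97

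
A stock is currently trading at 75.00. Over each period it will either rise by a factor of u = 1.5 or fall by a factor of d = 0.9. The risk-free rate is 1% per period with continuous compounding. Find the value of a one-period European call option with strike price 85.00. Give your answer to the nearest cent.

Risk-neutral probability p = (e^0.01 − 0.9)/(1.5 − 0.9) = 0.1101/0.6000 = 0.1834
Terminal stock prices: S_u = 112.5, S_d = 67.5
Terminal payoffs (S − K): max(27.5, 0) = 27.5, max(-17.5, 0) = 0
Node 0 (S = 75): V_0 = e^(−0.01)·[0.1834·27.5000 + 0.8166·0.0000] = 4.9938

4.99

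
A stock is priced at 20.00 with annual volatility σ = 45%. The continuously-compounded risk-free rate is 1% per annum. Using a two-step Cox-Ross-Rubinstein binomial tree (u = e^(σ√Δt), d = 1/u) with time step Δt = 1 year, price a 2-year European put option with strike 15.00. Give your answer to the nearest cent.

2.42

CRR parameters: u = e^(σ√Δt) = e^(0.45·√1) = 1.5683, d = 1/u = 0.6376
Per-period rate: rΔt = 0.01·1 = 0.01, so R = e^0.01 = 1.0101
Risk-neutral probability p = (e^0.01 − 0.6376)/(1.5683 − 0.6376) = 0.3724/0.9307 = 0.4002
Terminal stock prices: S_uu = 49.19, S_ud = 20, S_dd = 8.131
Terminal payoffs (K − S): max(-34.19, 0) = 0, max(-5, 0) = 0, max(6.869, 0) = 6.869
Node u (S = 31.37): V_u = e^(−0.01)·[0.4002·0.0000 + 0.5998·0.0000] = 0.0000
Node d (S = 12.75): V_d = e^(−0.01)·[0.4002·0.0000 + 0.5998·6.8686] = 4.0791
Node 0 (S = 20): V_0 = e^(−0.01)·[0.4002·0.0000 + 0.5998·4.0791] = 2.4224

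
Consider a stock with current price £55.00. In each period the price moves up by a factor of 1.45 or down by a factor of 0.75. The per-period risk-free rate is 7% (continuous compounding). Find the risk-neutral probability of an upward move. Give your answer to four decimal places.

Risk-neutral probability p = (e^0.07 − 0.75)/(1.45 − 0.75) = 0.3225/0.7000 = 0.4607

p = 0.4607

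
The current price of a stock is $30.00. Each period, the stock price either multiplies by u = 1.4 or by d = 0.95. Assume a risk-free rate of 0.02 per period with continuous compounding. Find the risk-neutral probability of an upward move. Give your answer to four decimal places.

Risk-neutral probability p = (e^0.02 − 0.95)/(1.4 − 0.95) = 0.0702/0.4500 = 0.1560

p = 0.1560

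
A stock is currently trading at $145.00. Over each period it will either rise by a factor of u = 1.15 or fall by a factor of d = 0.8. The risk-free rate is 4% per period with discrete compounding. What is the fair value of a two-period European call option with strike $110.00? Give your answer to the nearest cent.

Risk-neutral probability p = (1 + 0.04 − 0.8)/(1.15 − 0.8) = 0.2400/0.3500 = 0.6857
Terminal stock prices: S_uu = 191.8, S_ud = 133.4, S_dd = 92.8
Terminal payoffs (S − K): max(81.76, 0) = 81.76, max(23.4, 0) = 23.4, max(-17.2, 0) = 0
Node u (S = 166.8): V_u = 1/1.04·[0.6857·81.7625 + 0.3143·23.4000] = 60.9808
Node d (S = 116): V_d = 1/1.04·[0.6857·23.4000 + 0.3143·0.0000] = 15.4286
Node 0 (S = 145): V_0 = 1/1.04·[0.6857·60.9808 + 0.3143·15.4286] = 44.8696

$44.87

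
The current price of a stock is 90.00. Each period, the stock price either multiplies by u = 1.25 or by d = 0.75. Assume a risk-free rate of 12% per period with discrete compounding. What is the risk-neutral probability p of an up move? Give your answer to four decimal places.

p = 0.7400

Risk-neutral probability p = (1 + 0.12 − 0.75)/(1.25 − 0.75) = 0.3700/0.5000 = 0.7400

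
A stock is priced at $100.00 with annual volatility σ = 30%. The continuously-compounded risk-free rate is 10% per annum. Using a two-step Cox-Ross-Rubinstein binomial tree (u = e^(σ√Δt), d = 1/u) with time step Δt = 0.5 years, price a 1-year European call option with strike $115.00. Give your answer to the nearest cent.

CRR parameters: u = e^(σ√Δt) = e^(0.3·√0.5) = 1.2363, d = 1/u = 0.8089
Per-period rate: rΔt = 0.1·0.5 = 0.05, so R = e^0.05 = 1.0513
Risk-neutral probability p = (e^0.05 − 0.8089)/(1.2363 − 0.8089) = 0.2424/0.4275 = 0.5671
Terminal stock prices: S_uu = 152.8, S_ud = 100, S_dd = 65.43
Terminal payoffs (S − K): max(37.85, 0) = 37.85, max(-15, 0) = 0, max(-49.57, 0) = 0
Node u (S = 123.6): V_u = e^(−0.05)·[0.5671·37.8465 + 0.4329·0.0000] = 20.4164
Node d (S = 80.89): V_d = e^(−0.05)·[0.5671·0.0000 + 0.4329·0.0000] = 0.0000
Node 0 (S = 100): V_0 = e^(−0.05)·[0.5671·20.4164 + 0.4329·0.0000] = 11.0137

$11.01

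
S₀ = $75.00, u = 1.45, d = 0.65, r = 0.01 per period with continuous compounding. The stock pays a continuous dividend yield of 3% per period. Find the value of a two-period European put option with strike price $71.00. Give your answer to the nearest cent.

$13.44

Per-period risk-free factor R = e^0.01 = 1.0101; dividend-adjusted growth = e^(0.01−0.03) = 0.9802.
Risk-neutral probability p = (0.9802 − 0.65)/(1.45 − 0.65) = 0.3302/0.8000 = 0.4127
Terminal stock prices: S_uu = 157.7, S_ud = 70.69, S_dd = 31.69
Terminal payoffs (K − S): max(-86.69, 0) = 0, max(0.3125, 0) = 0.3125, max(39.31, 0) = 39.31
Node u (S = 108.8): V_u = e^(−0.01)·[0.4127·0.0000 + 0.5873·0.3125] = 0.1817
Node d (S = 48.75): V_d = e^(−0.01)·[0.4127·0.3125 + 0.5873·39.3125] = 22.9843
Node 0 (S = 75): V_0 = e^(−0.01)·[0.4127·0.1817 + 0.5873·22.9843] = 13.4375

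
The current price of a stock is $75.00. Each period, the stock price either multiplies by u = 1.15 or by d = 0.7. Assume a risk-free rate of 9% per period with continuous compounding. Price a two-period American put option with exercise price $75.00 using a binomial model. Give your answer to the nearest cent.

Risk-neutral probability p = (e^0.09 − 0.7)/(1.15 − 0.7) = 0.3942/0.4500 = 0.8759
Terminal stock prices: S_uu = 99.19, S_ud = 60.37, S_dd = 36.75
Terminal payoffs (K − S): max(-24.19, 0) = 0, max(14.63, 0) = 14.63, max(38.25, 0) = 38.25
Node u (S = 86.25): continuation = e^(−0.09)·[0.8759·0.0000 + 0.1241·14.6250] = 1.6582; exercise value = 0.0000 ≤ continuation, so V_u = 1.6582
Node d (S = 52.5): continuation = e^(−0.09)·[0.8759·14.6250 + 0.1241·38.2500] = 16.0448; exercise value = 22.5000 > continuation, so V_d = 22.5000 (exercise)
Node 0 (S = 75): continuation = e^(−0.09)·[0.8759·1.6582 + 0.1241·22.5000] = 3.8785; exercise value = 0.0000 ≤ continuation, so V_0 = 3.8785

$3.88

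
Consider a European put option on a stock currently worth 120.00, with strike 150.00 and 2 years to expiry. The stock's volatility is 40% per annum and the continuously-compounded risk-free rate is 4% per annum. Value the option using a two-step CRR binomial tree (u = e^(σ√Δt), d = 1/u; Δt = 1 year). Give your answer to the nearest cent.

CRR parameters: u = e^(σ√Δt) = e^(0.4·√1) = 1.4918, d = 1/u = 0.6703
Per-period rate: rΔt = 0.04·1 = 0.04, so R = e^0.04 = 1.0408
Risk-neutral probability p = (e^0.04 − 0.6703)/(1.4918 − 0.6703) = 0.3705/0.8215 = 0.4510
Terminal stock prices: S_uu = 267.1, S_ud = 120, S_dd = 53.92
Terminal payoffs (K − S): max(-117.1, 0) = 0, max(30, 0) = 30, max(96.08, 0) = 96.08
Node u (S = 179): V_u = e^(−0.04)·[0.4510·0.0000 + 0.5490·30.0000] = 15.8245
Node d (S = 80.44): V_d = e^(−0.04)·[0.4510·30.0000 + 0.5490·96.0805] = 63.6800
Node 0 (S = 120): V_0 = e^(−0.04)·[0.4510·15.8245 + 0.5490·63.6800] = 40.4470

40.45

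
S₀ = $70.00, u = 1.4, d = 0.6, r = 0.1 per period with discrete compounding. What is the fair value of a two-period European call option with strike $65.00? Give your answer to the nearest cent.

Risk-neutral probability p = (1 + 0.1 − 0.6)/(1.4 − 0.6) = 0.5000/0.8000 = 0.6250
Terminal stock prices: S_uu = 137.2, S_ud = 58.8, S_dd = 25.2
Terminal payoffs (S − K): max(72.2, 0) = 72.2, max(-6.2, 0) = 0, max(-39.8, 0) = 0
Node u (S = 98): V_u = 1/1.1·[0.6250·72.2000 + 0.3750·0.0000] = 41.0227
Node d (S = 42): V_d = 1/1.1·[0.6250·0.0000 + 0.3750·0.0000] = 0.0000
Node 0 (S = 70): V_0 = 1/1.1·[0.6250·41.0227 + 0.3750·0.0000] = 23.3084

$23.31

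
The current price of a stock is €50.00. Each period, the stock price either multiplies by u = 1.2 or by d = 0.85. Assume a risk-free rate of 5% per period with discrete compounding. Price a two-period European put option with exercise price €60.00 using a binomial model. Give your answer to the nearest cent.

Risk-neutral probability p = (1 + 0.05 − 0.85)/(1.2 − 0.85) = 0.2000/0.3500 = 0.5714
Terminal stock prices: S_uu = 72, S_ud = 51, S_dd = 36.12
Terminal payoffs (K − S): max(-12, 0) = 0, max(9, 0) = 9, max(23.88, 0) = 23.88
Node u (S = 60): V_u = 1/1.05·[0.5714·0.0000 + 0.4286·9.0000] = 3.6735
Node d (S = 42.5): V_d = 1/1.05·[0.5714·9.0000 + 0.4286·23.8750] = 14.6429
Node 0 (S = 50): V_0 = 1/1.05·[0.5714·3.6735 + 0.4286·14.6429] = 7.9758

€7.98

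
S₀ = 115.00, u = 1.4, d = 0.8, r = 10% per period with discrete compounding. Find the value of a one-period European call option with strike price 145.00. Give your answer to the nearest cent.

7.27

Risk-neutral probability p = (1 + 0.1 − 0.8)/(1.4 − 0.8) = 0.3000/0.6000 = 0.5000
Terminal stock prices: S_u = 161, S_d = 92
Terminal payoffs (S − K): max(16, 0) = 16, max(-53, 0) = 0
Node 0 (S = 115): V_0 = 1/1.1·[0.5000·16.0000 + 0.5000·0.0000] = 7.2727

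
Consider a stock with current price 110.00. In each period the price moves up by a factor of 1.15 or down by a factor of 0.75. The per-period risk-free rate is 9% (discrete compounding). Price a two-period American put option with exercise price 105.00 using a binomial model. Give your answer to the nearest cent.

4.18

Risk-neutral probability p = (1 + 0.09 − 0.75)/(1.15 − 0.75) = 0.3400/0.4000 = 0.8500
Terminal stock prices: S_uu = 145.5, S_ud = 94.87, S_dd = 61.88
Terminal payoffs (K − S): max(-40.47, 0) = 0, max(10.13, 0) = 10.13, max(43.12, 0) = 43.12
Node u (S = 126.5): continuation = 1/1.09·[0.8500·0.0000 + 0.1500·10.1250] = 1.3933; exercise value = 0.0000 ≤ continuation, so V_u = 1.3933
Node d (S = 82.5): continuation = 1/1.09·[0.8500·10.1250 + 0.1500·43.1250] = 13.8303; exercise value = 22.5000 > continuation, so V_d = 22.5000 (exercise)
Node 0 (S = 110): continuation = 1/1.09·[0.8500·1.3933 + 0.1500·22.5000] = 4.1829; exercise value = 0.0000 ≤ continuation, so V_0 = 4.1829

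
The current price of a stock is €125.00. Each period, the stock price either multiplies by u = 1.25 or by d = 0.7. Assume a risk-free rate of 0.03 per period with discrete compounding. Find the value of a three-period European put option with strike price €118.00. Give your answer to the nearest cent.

Risk-neutral probability p = (1 + 0.03 − 0.7)/(1.25 − 0.7) = 0.3300/0.5500 = 0.6000
Terminal stock prices: S_uuu = 244.1, S_uud = 136.7, S_udd = 76.56, S_ddd = 42.87
Terminal payoffs (K − S): max(-126.1, 0) = 0, max(-18.72, 0) = 0, max(41.44, 0) = 41.44, max(75.12, 0) = 75.12
Node uu (S = 195.3): V_uu = 1/1.03·[0.6000·0.0000 + 0.4000·0.0000] = 0.0000
Node ud (S = 109.4): V_ud = 1/1.03·[0.6000·0.0000 + 0.4000·41.4375] = 16.0922
Node dd (S = 61.25): V_dd = 1/1.03·[0.6000·41.4375 + 0.4000·75.1250] = 53.3131
Node u (S = 156.2): V_u = 1/1.03·[0.6000·0.0000 + 0.4000·16.0922] = 6.2494
Node d (S = 87.5): V_d = 1/1.03·[0.6000·16.0922 + 0.4000·53.3131] = 30.0782
Node 0 (S = 125): V_0 = 1/1.03·[0.6000·6.2494 + 0.4000·30.0782] = 15.3213

€15.32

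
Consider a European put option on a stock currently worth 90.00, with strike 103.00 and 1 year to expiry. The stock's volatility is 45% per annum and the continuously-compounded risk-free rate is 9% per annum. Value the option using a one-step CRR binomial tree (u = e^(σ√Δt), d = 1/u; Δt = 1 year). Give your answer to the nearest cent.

21.24

CRR parameters: u = e^(σ√Δt) = e^(0.45·√1) = 1.5683, d = 1/u = 0.6376
Per-period rate: rΔt = 0.09·1 = 0.09, so R = e^0.09 = 1.0942
Risk-neutral probability p = (e^0.09 − 0.6376)/(1.5683 − 0.6376) = 0.4565/0.9307 = 0.4905
Terminal stock prices: S_u = 141.1, S_d = 57.39
Terminal payoffs (K − S): max(-38.15, 0) = 0, max(45.61, 0) = 45.61
Node 0 (S = 90): V_0 = e^(−0.09)·[0.4905·0.0000 + 0.5095·45.6135] = 21.2378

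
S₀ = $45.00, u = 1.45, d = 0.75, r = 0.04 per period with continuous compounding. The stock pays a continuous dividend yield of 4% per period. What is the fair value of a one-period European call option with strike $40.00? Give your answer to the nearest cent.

Per-period risk-free factor R = e^0.04 = 1.0408; dividend-adjusted growth = e^(0.04−0.04) = 1.0000.
Risk-neutral probability p = (1.0000 − 0.75)/(1.45 − 0.75) = 0.2500/0.7000 = 0.3571
Terminal stock prices: S_u = 65.25, S_d = 33.75
Terminal payoffs (S − K): max(25.25, 0) = 25.25, max(-6.25, 0) = 0
Node 0 (S = 45): V_0 = e^(−0.04)·[0.3571·25.2500 + 0.6429·0.0000] = 8.6643

$8.66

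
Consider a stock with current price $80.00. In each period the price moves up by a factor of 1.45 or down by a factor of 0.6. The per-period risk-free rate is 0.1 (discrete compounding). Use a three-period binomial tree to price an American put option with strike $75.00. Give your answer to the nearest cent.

Risk-neutral probability p = (1 + 0.1 − 0.6)/(1.45 − 0.6) = 0.5000/0.8500 = 0.5882
Terminal stock prices: S_uuu = 243.9, S_uud = 100.9, S_udd = 41.76, S_ddd = 17.28
Terminal payoffs (K − S): max(-168.9, 0) = 0, max(-25.92, 0) = 0, max(33.24, 0) = 33.24, max(57.72, 0) = 57.72
Node uu (S = 168.2): continuation = 1/1.1·[0.5882·0.0000 + 0.4118·0.0000] = 0.0000; exercise value = 0.0000 ≤ continuation, so V_uu = 0.0000
Node ud (S = 69.6): continuation = 1/1.1·[0.5882·0.0000 + 0.4118·33.2400] = 12.4428; exercise value = 5.4000 ≤ continuation, so V_ud = 12.4428
Node dd (S = 28.8): continuation = 1/1.1·[0.5882·33.2400 + 0.4118·57.7200] = 39.3818; exercise value = 46.2000 > continuation, so V_dd = 46.2000 (exercise)
Node u (S = 116): continuation = 1/1.1·[0.5882·0.0000 + 0.4118·12.4428] = 4.6577; exercise value = 0.0000 ≤ continuation, so V_u = 4.6577
Node d (S = 48): continuation = 1/1.1·[0.5882·12.4428 + 0.4118·46.2000] = 23.9480; exercise value = 27.0000 > continuation, so V_d = 27.0000 (exercise)
Node 0 (S = 80): continuation = 1/1.1·[0.5882·4.6577 + 0.4118·27.0000] = 12.5977; exercise value = 0.0000 ≤ continuation, so V_0 = 12.5977

$12.60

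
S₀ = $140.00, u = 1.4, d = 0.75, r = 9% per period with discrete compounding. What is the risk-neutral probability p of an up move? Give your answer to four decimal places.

p = 0.5231

Risk-neutral probability p = (1 + 0.09 − 0.75)/(1.4 − 0.75) = 0.3400/0.6500 = 0.5231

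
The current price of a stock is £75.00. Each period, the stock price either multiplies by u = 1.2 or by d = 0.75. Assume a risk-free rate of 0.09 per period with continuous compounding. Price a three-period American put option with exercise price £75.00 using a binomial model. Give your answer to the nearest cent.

£5.16

Risk-neutral probability p = (e^0.09 − 0.75)/(1.2 − 0.75) = 0.3442/0.4500 = 0.7648
Terminal stock prices: S_uuu = 129.6, S_uud = 81, S_udd = 50.62, S_ddd = 31.64
Terminal payoffs (K − S): max(-54.6, 0) = 0, max(-6, 0) = 0, max(24.38, 0) = 24.38, max(43.36, 0) = 43.36
Node uu (S = 108): continuation = e^(−0.09)·[0.7648·0.0000 + 0.2352·0.0000] = 0.0000; exercise value = 0.0000 ≤ continuation, so V_uu = 0.0000
Node ud (S = 67.5): continuation = e^(−0.09)·[0.7648·0.0000 + 0.2352·24.3750] = 5.2389; exercise value = 7.5000 > continuation, so V_ud = 7.5000 (exercise)
Node dd (S = 42.19): continuation = e^(−0.09)·[0.7648·24.3750 + 0.2352·43.3594] = 26.3573; exercise value = 32.8125 > continuation, so V_dd = 32.8125 (exercise)
Node u (S = 90): continuation = e^(−0.09)·[0.7648·0.0000 + 0.2352·7.5000] = 1.6120; exercise value = 0.0000 ≤ continuation, so V_u = 1.6120
Node d (S = 56.25): continuation = e^(−0.09)·[0.7648·7.5000 + 0.2352·32.8125] = 12.2948; exercise value = 18.7500 > continuation, so V_d = 18.7500 (exercise)
Node 0 (S = 75): continuation = e^(−0.09)·[0.7648·1.6120 + 0.2352·18.7500] = 5.1567; exercise value = 0.0000 ≤ continuation, so V_0 = 5.1567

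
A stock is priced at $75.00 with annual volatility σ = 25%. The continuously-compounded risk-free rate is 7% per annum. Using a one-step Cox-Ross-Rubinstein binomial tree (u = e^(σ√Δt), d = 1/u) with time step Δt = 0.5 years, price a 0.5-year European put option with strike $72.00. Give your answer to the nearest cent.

CRR parameters: u = e^(σ√Δt) = e^(0.25·√0.5) = 1.1934, d = 1/u = 0.8380
Per-period rate: rΔt = 0.07·0.5 = 0.035, so R = e^0.035 = 1.0356
Risk-neutral probability p = (e^0.035 − 0.8380)/(1.1934 − 0.8380) = 0.1977/0.3554 = 0.5561
Terminal stock prices: S_u = 89.5, S_d = 62.85
Terminal payoffs (K − S): max(-17.5, 0) = 0, max(9.152, 0) = 9.152
Node 0 (S = 75): V_0 = e^(−0.035)·[0.5561·0.0000 + 0.4439·9.1525] = 3.9226

$3.92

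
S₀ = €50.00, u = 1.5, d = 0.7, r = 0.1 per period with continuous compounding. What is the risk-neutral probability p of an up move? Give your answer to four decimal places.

p = 0.5065

Risk-neutral probability p = (e^0.1 − 0.7)/(1.5 − 0.7) = 0.4052/0.8000 = 0.5065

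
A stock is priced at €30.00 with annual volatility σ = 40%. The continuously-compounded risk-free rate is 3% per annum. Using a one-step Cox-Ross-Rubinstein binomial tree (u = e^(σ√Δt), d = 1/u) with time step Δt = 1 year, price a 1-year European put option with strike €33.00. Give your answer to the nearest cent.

CRR parameters: u = e^(σ√Δt) = e^(0.4·√1) = 1.4918, d = 1/u = 0.6703
Per-period rate: rΔt = 0.03·1 = 0.03, so R = e^0.03 = 1.0305
Risk-neutral probability p = (e^0.03 − 0.6703)/(1.4918 − 0.6703) = 0.3601/0.8215 = 0.4384
Terminal stock prices: S_u = 44.75, S_d = 20.11
Terminal payoffs (K − S): max(-11.75, 0) = 0, max(12.89, 0) = 12.89
Node 0 (S = 30): V_0 = e^(−0.03)·[0.4384·0.0000 + 0.5616·12.8904] = 7.0255

€7.03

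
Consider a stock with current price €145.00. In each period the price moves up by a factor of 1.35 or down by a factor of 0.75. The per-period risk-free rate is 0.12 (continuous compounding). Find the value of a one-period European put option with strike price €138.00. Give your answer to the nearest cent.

€9.62

Risk-neutral probability p = (e^0.12 − 0.75)/(1.35 − 0.75) = 0.3775/0.6000 = 0.6292
Terminal stock prices: S_u = 195.8, S_d = 108.8
Terminal payoffs (K − S): max(-57.75, 0) = 0, max(29.25, 0) = 29.25
Node 0 (S = 145): V_0 = e^(−0.12)·[0.6292·0.0000 + 0.3708·29.2500] = 9.6205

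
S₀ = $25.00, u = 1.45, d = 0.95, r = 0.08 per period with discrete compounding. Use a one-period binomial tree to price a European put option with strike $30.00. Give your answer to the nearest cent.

$4.28

Risk-neutral probability p = (1 + 0.08 − 0.95)/(1.45 − 0.95) = 0.1300/0.5000 = 0.2600
Terminal stock prices: S_u = 36.25, S_d = 23.75
Terminal payoffs (K − S): max(-6.25, 0) = 0, max(6.25, 0) = 6.25
Node 0 (S = 25): V_0 = 1/1.08·[0.2600·0.0000 + 0.7400·6.2500] = 4.2824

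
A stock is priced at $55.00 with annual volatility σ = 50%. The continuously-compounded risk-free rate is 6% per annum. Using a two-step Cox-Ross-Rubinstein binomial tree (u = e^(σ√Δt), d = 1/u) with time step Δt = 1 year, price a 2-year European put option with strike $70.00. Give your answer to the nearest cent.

$20.54

CRR parameters: u = e^(σ√Δt) = e^(0.5·√1) = 1.6487, d = 1/u = 0.6065
Per-period rate: rΔt = 0.06·1 = 0.06, so R = e^0.06 = 1.0618
Risk-neutral probability p = (e^0.06 − 0.6065)/(1.6487 − 0.6065) = 0.4553/1.0422 = 0.4369
Terminal stock prices: S_uu = 149.5, S_ud = 55, S_dd = 20.23
Terminal payoffs (K − S): max(-79.51, 0) = 0, max(15, 0) = 15, max(49.77, 0) = 49.77
Node u (S = 90.68): V_u = e^(−0.06)·[0.4369·0.0000 + 0.5631·15.0000] = 7.9550
Node d (S = 33.36): V_d = e^(−0.06)·[0.4369·15.0000 + 0.5631·49.7666] = 32.5643
Node 0 (S = 55): V_0 = e^(−0.06)·[0.4369·7.9550 + 0.5631·32.5643] = 20.5428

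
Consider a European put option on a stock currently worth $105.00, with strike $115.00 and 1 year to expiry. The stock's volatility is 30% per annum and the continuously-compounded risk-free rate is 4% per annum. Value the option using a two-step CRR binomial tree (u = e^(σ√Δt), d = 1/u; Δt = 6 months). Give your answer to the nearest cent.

$16.17

CRR parameters: u = e^(σ√Δt) = e^(0.3·√0.5) = 1.2363, d = 1/u = 0.8089
Per-period rate: rΔt = 0.04·0.5 = 0.02, so R = e^0.02 = 1.0202
Risk-neutral probability p = (e^0.02 − 0.8089)/(1.2363 − 0.8089) = 0.2113/0.4275 = 0.4944
Terminal stock prices: S_uu = 160.5, S_ud = 105, S_dd = 68.7
Terminal payoffs (K − S): max(-45.49, 0) = 0, max(10, 0) = 10, max(46.3, 0) = 46.3
Node u (S = 129.8): V_u = e^(−0.02)·[0.4944·0.0000 + 0.5056·10.0000] = 4.9556
Node d (S = 84.93): V_d = e^(−0.02)·[0.4944·10.0000 + 0.5056·46.3036] = 27.7928
Node 0 (S = 105): V_0 = e^(−0.02)·[0.4944·4.9556 + 0.5056·27.7928] = 16.1748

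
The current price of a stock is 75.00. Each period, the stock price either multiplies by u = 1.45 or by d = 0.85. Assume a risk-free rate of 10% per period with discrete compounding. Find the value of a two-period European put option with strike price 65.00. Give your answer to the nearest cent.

3.04

Risk-neutral probability p = (1 + 0.1 − 0.85)/(1.45 − 0.85) = 0.2500/0.6000 = 0.4167
Terminal stock prices: S_uu = 157.7, S_ud = 92.44, S_dd = 54.19
Terminal payoffs (K − S): max(-92.69, 0) = 0, max(-27.44, 0) = 0, max(10.81, 0) = 10.81
Node u (S = 108.8): V_u = 1/1.1·[0.4167·0.0000 + 0.5833·0.0000] = 0.0000
Node d (S = 63.75): V_d = 1/1.1·[0.4167·0.0000 + 0.5833·10.8125] = 5.7339
Node 0 (S = 75): V_0 = 1/1.1·[0.4167·0.0000 + 0.5833·5.7339] = 3.0407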